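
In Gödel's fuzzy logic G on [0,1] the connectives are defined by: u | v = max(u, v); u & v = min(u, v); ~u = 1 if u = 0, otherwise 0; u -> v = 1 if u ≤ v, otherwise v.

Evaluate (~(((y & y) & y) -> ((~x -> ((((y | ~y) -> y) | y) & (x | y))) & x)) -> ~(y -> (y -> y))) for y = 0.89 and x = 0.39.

1.00

(y & y) = min(0.89, 0.89) = 0.89
((y & y) & y) = min(0.89, 0.89) = 0.89
~x: Gödel ¬ of 0.39 = 0 (operand ≠ 0)
~y: Gödel ¬ of 0.89 = 0 (operand ≠ 0)
(y | ~y) = max(0.89, 0) = 0.89
((y | ~y) -> y): 0.89 ≤ 0.89, so result = 1
(((y | ~y) -> y) | y) = max(1, 0.89) = 1
(x | y) = max(0.39, 0.89) = 0.89
((((y | ~y) -> y) | y) & (x | y)) = min(1, 0.89) = 0.89
(~x -> ((((y | ~y) -> y) | y) & (x | y))): 0 ≤ 0.89, so result = 1
((~x -> ((((y | ~y) -> y) | y) & (x | y))) & x) = min(1, 0.39) = 0.39
(((y & y) & y) -> ((~x -> ((((y | ~y) -> y) | y) & (x | y))) & x)): 0.89 > 0.39, so result = 0.39
~(((y & y) & y) -> ((~x -> ((((y | ~y) -> y) | y) & (x | y))) & x)): Gödel ¬ of 0.39 = 0 (operand ≠ 0)
(y -> y): 0.89 ≤ 0.89, so result = 1
(y -> (y -> y)): 0.89 ≤ 1, so result = 1
~(y -> (y -> y)): Gödel ¬ of 1 = 0 (operand ≠ 0)
(~(((y & y) & y) -> ((~x -> ((((y | ~y) -> y) | y) & (x | y))) & x)) -> ~(y -> (y -> y))): 0 ≤ 0, so result = 1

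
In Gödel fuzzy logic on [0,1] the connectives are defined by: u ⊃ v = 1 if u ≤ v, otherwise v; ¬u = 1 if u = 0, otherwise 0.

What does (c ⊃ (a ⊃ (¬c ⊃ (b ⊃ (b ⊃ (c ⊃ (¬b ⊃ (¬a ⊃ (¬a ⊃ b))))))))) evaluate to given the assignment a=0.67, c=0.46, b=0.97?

¬c: Gödel ¬ of 0.46 = 0 (operand ≠ 0)
¬b: Gödel ¬ of 0.97 = 0 (operand ≠ 0)
¬a: Gödel ¬ of 0.67 = 0 (operand ≠ 0)
¬a: Gödel ¬ of 0.67 = 0 (operand ≠ 0)
(¬a ⊃ b): 0 ≤ 0.97, so result = 1
(¬a ⊃ (¬a ⊃ b)): 0 ≤ 1, so result = 1
(¬b ⊃ (¬a ⊃ (¬a ⊃ b))): 0 ≤ 1, so result = 1
(c ⊃ (¬b ⊃ (¬a ⊃ (¬a ⊃ b)))): 0.46 ≤ 1, so result = 1
(b ⊃ (c ⊃ (¬b ⊃ (¬a ⊃ (¬a ⊃ b))))): 0.97 ≤ 1, so result = 1
(b ⊃ (b ⊃ (c ⊃ (¬b ⊃ (¬a ⊃ (¬a ⊃ b)))))): 0.97 ≤ 1, so result = 1
(¬c ⊃ (b ⊃ (b ⊃ (c ⊃ (¬b ⊃ (¬a ⊃ (¬a ⊃ b))))))): 0 ≤ 1, so result = 1
(a ⊃ (¬c ⊃ (b ⊃ (b ⊃ (c ⊃ (¬b ⊃ (¬a ⊃ (¬a ⊃ b)))))))): 0.67 ≤ 1, so result = 1
(c ⊃ (a ⊃ (¬c ⊃ (b ⊃ (b ⊃ (c ⊃ (¬b ⊃ (¬a ⊃ (¬a ⊃ b))))))))): 0.46 ≤ 1, so result = 1

1.00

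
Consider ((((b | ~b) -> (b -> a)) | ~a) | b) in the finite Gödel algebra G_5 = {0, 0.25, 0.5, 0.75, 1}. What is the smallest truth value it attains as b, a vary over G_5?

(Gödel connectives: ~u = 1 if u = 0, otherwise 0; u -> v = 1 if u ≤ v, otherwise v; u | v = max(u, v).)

0.50

The minimum is attained at b = 0.5, a = 0.25:
  ~b: Gödel ¬ of 0.5 = 0 (operand ≠ 0)
  (b | ~b) = max(0.5, 0) = 0.5
  (b -> a): 0.5 > 0.25, so result = 0.25
  ((b | ~b) -> (b -> a)): 0.5 > 0.25, so result = 0.25
  ~a: Gödel ¬ of 0.25 = 0 (operand ≠ 0)
  (((b | ~b) -> (b -> a)) | ~a) = max(0.25, 0) = 0.25
  ((((b | ~b) -> (b -> a)) | ~a) | b) = max(0.25, 0.5) = 0.5
Checking all 25 assignments confirms none give a value below 0.50.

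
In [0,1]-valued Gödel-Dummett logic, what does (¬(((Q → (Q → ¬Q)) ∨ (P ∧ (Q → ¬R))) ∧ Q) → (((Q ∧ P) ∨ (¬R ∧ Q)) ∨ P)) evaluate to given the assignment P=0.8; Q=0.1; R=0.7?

¬Q: Gödel ¬ of 0.1 = 0 (operand ≠ 0)
(Q → ¬Q): 0.1 > 0, so result = 0
(Q → (Q → ¬Q)): 0.1 > 0, so result = 0
¬R: Gödel ¬ of 0.7 = 0 (operand ≠ 0)
(Q → ¬R): 0.1 > 0, so result = 0
(P ∧ (Q → ¬R)) = min(0.8, 0) = 0
((Q → (Q → ¬Q)) ∨ (P ∧ (Q → ¬R))) = max(0, 0) = 0
(((Q → (Q → ¬Q)) ∨ (P ∧ (Q → ¬R))) ∧ Q) = min(0, 0.1) = 0
¬(((Q → (Q → ¬Q)) ∨ (P ∧ (Q → ¬R))) ∧ Q): Gödel ¬ of 0 = 1 (operand is 0)
(Q ∧ P) = min(0.1, 0.8) = 0.1
¬R: Gödel ¬ of 0.7 = 0 (operand ≠ 0)
(¬R ∧ Q) = min(0, 0.1) = 0
((Q ∧ P) ∨ (¬R ∧ Q)) = max(0.1, 0) = 0.1
(((Q ∧ P) ∨ (¬R ∧ Q)) ∨ P) = max(0.1, 0.8) = 0.8
(¬(((Q → (Q → ¬Q)) ∨ (P ∧ (Q → ¬R))) ∧ Q) → (((Q ∧ P) ∨ (¬R ∧ Q)) ∨ P)): 1 > 0.8, so result = 0.8

0.80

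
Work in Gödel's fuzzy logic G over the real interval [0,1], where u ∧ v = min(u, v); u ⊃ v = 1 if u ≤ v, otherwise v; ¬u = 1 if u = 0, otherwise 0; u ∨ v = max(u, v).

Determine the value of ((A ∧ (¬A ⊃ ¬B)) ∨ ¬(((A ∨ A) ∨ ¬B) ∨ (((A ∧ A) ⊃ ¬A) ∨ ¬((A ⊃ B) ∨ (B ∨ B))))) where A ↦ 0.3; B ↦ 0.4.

0.30

¬A: Gödel ¬ of 0.3 = 0 (operand ≠ 0)
¬B: Gödel ¬ of 0.4 = 0 (operand ≠ 0)
(¬A ⊃ ¬B): 0 ≤ 0, so result = 1
(A ∧ (¬A ⊃ ¬B)) = min(0.3, 1) = 0.3
(A ∨ A) = max(0.3, 0.3) = 0.3
¬B: Gödel ¬ of 0.4 = 0 (operand ≠ 0)
((A ∨ A) ∨ ¬B) = max(0.3, 0) = 0.3
(A ∧ A) = min(0.3, 0.3) = 0.3
¬A: Gödel ¬ of 0.3 = 0 (operand ≠ 0)
((A ∧ A) ⊃ ¬A): 0.3 > 0, so result = 0
(A ⊃ B): 0.3 ≤ 0.4, so result = 1
(B ∨ B) = max(0.4, 0.4) = 0.4
((A ⊃ B) ∨ (B ∨ B)) = max(1, 0.4) = 1
¬((A ⊃ B) ∨ (B ∨ B)): Gödel ¬ of 1 = 0 (operand ≠ 0)
(((A ∧ A) ⊃ ¬A) ∨ ¬((A ⊃ B) ∨ (B ∨ B))) = max(0, 0) = 0
(((A ∨ A) ∨ ¬B) ∨ (((A ∧ A) ⊃ ¬A) ∨ ¬((A ⊃ B) ∨ (B ∨ B)))) = max(0.3, 0) = 0.3
¬(((A ∨ A) ∨ ¬B) ∨ (((A ∧ A) ⊃ ¬A) ∨ ¬((A ⊃ B) ∨ (B ∨ B)))): Gödel ¬ of 0.3 = 0 (operand ≠ 0)
((A ∧ (¬A ⊃ ¬B)) ∨ ¬(((A ∨ A) ∨ ¬B) ∨ (((A ∧ A) ⊃ ¬A) ∨ ¬((A ⊃ B) ∨ (B ∨ B))))) = max(0.3, 0) = 0.3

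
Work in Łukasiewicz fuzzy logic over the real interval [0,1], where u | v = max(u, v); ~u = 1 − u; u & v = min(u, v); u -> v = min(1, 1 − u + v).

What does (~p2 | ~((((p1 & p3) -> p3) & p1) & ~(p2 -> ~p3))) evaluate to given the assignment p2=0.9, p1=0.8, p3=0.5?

~p2: Łukasiewicz ¬ gives 1 − 0.9 = 0.1
(p1 & p3) = min(0.8, 0.5) = 0.5
((p1 & p3) -> p3): min(1, 1 − 0.5 + 0.5) = 1
(((p1 & p3) -> p3) & p1) = min(1, 0.8) = 0.8
~p3: Łukasiewicz ¬ gives 1 − 0.5 = 0.5
(p2 -> ~p3): min(1, 1 − 0.9 + 0.5) = 0.6
~(p2 -> ~p3): Łukasiewicz ¬ gives 1 − 0.6 = 0.4
((((p1 & p3) -> p3) & p1) & ~(p2 -> ~p3)) = min(0.8, 0.4) = 0.4
~((((p1 & p3) -> p3) & p1) & ~(p2 -> ~p3)): Łukasiewicz ¬ gives 1 − 0.4 = 0.6
(~p2 | ~((((p1 & p3) -> p3) & p1) & ~(p2 -> ~p3))) = max(0.1, 0.6) = 0.6

0.60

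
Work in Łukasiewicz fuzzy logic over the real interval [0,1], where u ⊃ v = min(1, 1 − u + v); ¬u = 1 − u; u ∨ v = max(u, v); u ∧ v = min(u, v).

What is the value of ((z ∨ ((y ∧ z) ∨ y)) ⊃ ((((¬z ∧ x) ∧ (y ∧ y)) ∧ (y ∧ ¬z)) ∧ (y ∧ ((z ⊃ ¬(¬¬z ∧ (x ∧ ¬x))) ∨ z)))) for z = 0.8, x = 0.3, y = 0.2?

0.40

(y ∧ z) = min(0.2, 0.8) = 0.2
((y ∧ z) ∨ y) = max(0.2, 0.2) = 0.2
(z ∨ ((y ∧ z) ∨ y)) = max(0.8, 0.2) = 0.8
¬z: Łukasiewicz ¬ gives 1 − 0.8 = 0.2
(¬z ∧ x) = min(0.2, 0.3) = 0.2
(y ∧ y) = min(0.2, 0.2) = 0.2
((¬z ∧ x) ∧ (y ∧ y)) = min(0.2, 0.2) = 0.2
¬z: Łukasiewicz ¬ gives 1 − 0.8 = 0.2
(y ∧ ¬z) = min(0.2, 0.2) = 0.2
(((¬z ∧ x) ∧ (y ∧ y)) ∧ (y ∧ ¬z)) = min(0.2, 0.2) = 0.2
¬z: Łukasiewicz ¬ gives 1 − 0.8 = 0.2
¬¬z: Łukasiewicz ¬ gives 1 − 0.2 = 0.8
¬x: Łukasiewicz ¬ gives 1 − 0.3 = 0.7
(x ∧ ¬x) = min(0.3, 0.7) = 0.3
(¬¬z ∧ (x ∧ ¬x)) = min(0.8, 0.3) = 0.3
¬(¬¬z ∧ (x ∧ ¬x)): Łukasiewicz ¬ gives 1 − 0.3 = 0.7
(z ⊃ ¬(¬¬z ∧ (x ∧ ¬x))): min(1, 1 − 0.8 + 0.7) = 0.9
((z ⊃ ¬(¬¬z ∧ (x ∧ ¬x))) ∨ z) = max(0.9, 0.8) = 0.9
(y ∧ ((z ⊃ ¬(¬¬z ∧ (x ∧ ¬x))) ∨ z)) = min(0.2, 0.9) = 0.2
((((¬z ∧ x) ∧ (y ∧ y)) ∧ (y ∧ ¬z)) ∧ (y ∧ ((z ⊃ ¬(¬¬z ∧ (x ∧ ¬x))) ∨ z))) = min(0.2, 0.2) = 0.2
((z ∨ ((y ∧ z) ∨ y)) ⊃ ((((¬z ∧ x) ∧ (y ∧ y)) ∧ (y ∧ ¬z)) ∧ (y ∧ ((z ⊃ ¬(¬¬z ∧ (x ∧ ¬x))) ∨ z)))): min(1, 1 − 0.8 + 0.2) = 0.4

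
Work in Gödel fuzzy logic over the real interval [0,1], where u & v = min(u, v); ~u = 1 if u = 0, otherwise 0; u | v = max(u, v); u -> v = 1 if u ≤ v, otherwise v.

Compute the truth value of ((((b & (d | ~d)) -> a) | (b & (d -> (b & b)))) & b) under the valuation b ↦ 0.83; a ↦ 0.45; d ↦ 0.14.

0.83

~d: Gödel ¬ of 0.14 = 0 (operand ≠ 0)
(d | ~d) = max(0.14, 0) = 0.14
(b & (d | ~d)) = min(0.83, 0.14) = 0.14
((b & (d | ~d)) -> a): 0.14 ≤ 0.45, so result = 1
(b & b) = min(0.83, 0.83) = 0.83
(d -> (b & b)): 0.14 ≤ 0.83, so result = 1
(b & (d -> (b & b))) = min(0.83, 1) = 0.83
(((b & (d | ~d)) -> a) | (b & (d -> (b & b)))) = max(1, 0.83) = 1
((((b & (d | ~d)) -> a) | (b & (d -> (b & b)))) & b) = min(1, 0.83) = 0.83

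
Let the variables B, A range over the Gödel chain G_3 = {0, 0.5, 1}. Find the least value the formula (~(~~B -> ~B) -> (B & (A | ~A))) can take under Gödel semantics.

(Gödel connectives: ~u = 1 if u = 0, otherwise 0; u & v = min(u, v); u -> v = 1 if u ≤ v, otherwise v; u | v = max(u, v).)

0.50

The minimum is attained at B = 0.5, A = 0:
  ~B: Gödel ¬ of 0.5 = 0 (operand ≠ 0)
  ~~B: Gödel ¬ of 0 = 1 (operand is 0)
  ~B: Gödel ¬ of 0.5 = 0 (operand ≠ 0)
  (~~B -> ~B): 1 > 0, so result = 0
  ~(~~B -> ~B): Gödel ¬ of 0 = 1 (operand is 0)
  ~A: Gödel ¬ of 0 = 1 (operand is 0)
  (A | ~A) = max(0, 1) = 1
  (B & (A | ~A)) = min(0.5, 1) = 0.5
  (~(~~B -> ~B) -> (B & (A | ~A))): 1 > 0.5, so result = 0.5
Checking all 9 assignments confirms none give a value below 0.50.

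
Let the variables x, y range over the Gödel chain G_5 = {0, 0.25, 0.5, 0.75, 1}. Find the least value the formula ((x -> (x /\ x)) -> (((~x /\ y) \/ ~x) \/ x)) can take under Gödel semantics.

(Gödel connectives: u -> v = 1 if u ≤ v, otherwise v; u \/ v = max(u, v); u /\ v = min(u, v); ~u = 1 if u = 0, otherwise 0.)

0.25

The minimum is attained at x = 0.25, y = 0:
  (x /\ x) = min(0.25, 0.25) = 0.25
  (x -> (x /\ x)): 0.25 ≤ 0.25, so result = 1
  ~x: Gödel ¬ of 0.25 = 0 (operand ≠ 0)
  (~x /\ y) = min(0, 0) = 0
  ~x: Gödel ¬ of 0.25 = 0 (operand ≠ 0)
  ((~x /\ y) \/ ~x) = max(0, 0) = 0
  (((~x /\ y) \/ ~x) \/ x) = max(0, 0.25) = 0.25
  ((x -> (x /\ x)) -> (((~x /\ y) \/ ~x) \/ x)): 1 > 0.25, so result = 0.25
Checking all 25 assignments confirms none give a value below 0.25.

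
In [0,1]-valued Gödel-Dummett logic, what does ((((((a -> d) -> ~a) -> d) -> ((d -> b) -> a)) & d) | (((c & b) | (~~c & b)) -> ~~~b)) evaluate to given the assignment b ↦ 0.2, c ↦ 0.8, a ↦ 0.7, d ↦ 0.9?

0.90

(a -> d): 0.7 ≤ 0.9, so result = 1
~a: Gödel ¬ of 0.7 = 0 (operand ≠ 0)
((a -> d) -> ~a): 1 > 0, so result = 0
(((a -> d) -> ~a) -> d): 0 ≤ 0.9, so result = 1
(d -> b): 0.9 > 0.2, so result = 0.2
((d -> b) -> a): 0.2 ≤ 0.7, so result = 1
((((a -> d) -> ~a) -> d) -> ((d -> b) -> a)): 1 ≤ 1, so result = 1
(((((a -> d) -> ~a) -> d) -> ((d -> b) -> a)) & d) = min(1, 0.9) = 0.9
(c & b) = min(0.8, 0.2) = 0.2
~c: Gödel ¬ of 0.8 = 0 (operand ≠ 0)
~~c: Gödel ¬ of 0 = 1 (operand is 0)
(~~c & b) = min(1, 0.2) = 0.2
((c & b) | (~~c & b)) = max(0.2, 0.2) = 0.2
~b: Gödel ¬ of 0.2 = 0 (operand ≠ 0)
~~b: Gödel ¬ of 0 = 1 (operand is 0)
~~~b: Gödel ¬ of 1 = 0 (operand ≠ 0)
(((c & b) | (~~c & b)) -> ~~~b): 0.2 > 0, so result = 0
((((((a -> d) -> ~a) -> d) -> ((d -> b) -> a)) & d) | (((c & b) | (~~c & b)) -> ~~~b)) = max(0.9, 0) = 0.9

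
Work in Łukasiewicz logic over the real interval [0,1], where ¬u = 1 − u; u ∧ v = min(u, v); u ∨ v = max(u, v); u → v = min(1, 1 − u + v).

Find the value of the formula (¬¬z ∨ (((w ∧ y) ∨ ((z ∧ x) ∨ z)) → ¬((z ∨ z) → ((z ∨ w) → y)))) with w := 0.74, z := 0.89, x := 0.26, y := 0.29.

0.89

¬z: Łukasiewicz ¬ gives 1 − 0.89 = 0.11
¬¬z: Łukasiewicz ¬ gives 1 − 0.11 = 0.89
(w ∧ y) = min(0.74, 0.29) = 0.29
(z ∧ x) = min(0.89, 0.26) = 0.26
((z ∧ x) ∨ z) = max(0.26, 0.89) = 0.89
((w ∧ y) ∨ ((z ∧ x) ∨ z)) = max(0.29, 0.89) = 0.89
(z ∨ z) = max(0.89, 0.89) = 0.89
(z ∨ w) = max(0.89, 0.74) = 0.89
((z ∨ w) → y): min(1, 1 − 0.89 + 0.29) = 0.4
((z ∨ z) → ((z ∨ w) → y)): min(1, 1 − 0.89 + 0.4) = 0.51
¬((z ∨ z) → ((z ∨ w) → y)): Łukasiewicz ¬ gives 1 − 0.51 = 0.49
(((w ∧ y) ∨ ((z ∧ x) ∨ z)) → ¬((z ∨ z) → ((z ∨ w) → y))): min(1, 1 − 0.89 + 0.49) = 0.6
(¬¬z ∨ (((w ∧ y) ∨ ((z ∧ x) ∨ z)) → ¬((z ∨ z) → ((z ∨ w) → y)))) = max(0.89, 0.6) = 0.89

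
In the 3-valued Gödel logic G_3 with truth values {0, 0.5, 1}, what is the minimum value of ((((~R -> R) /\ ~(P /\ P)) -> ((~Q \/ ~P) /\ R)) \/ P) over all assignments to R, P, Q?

The minimum is attained at R = 0.5, P = 0, Q = 0:
  ~R: Gödel ¬ of 0.5 = 0 (operand ≠ 0)
  (~R -> R): 0 ≤ 0.5, so result = 1
  (P /\ P) = min(0, 0) = 0
  ~(P /\ P): Gödel ¬ of 0 = 1 (operand is 0)
  ((~R -> R) /\ ~(P /\ P)) = min(1, 1) = 1
  ~Q: Gödel ¬ of 0 = 1 (operand is 0)
  ~P: Gödel ¬ of 0 = 1 (operand is 0)
  (~Q \/ ~P) = max(1, 1) = 1
  ((~Q \/ ~P) /\ R) = min(1, 0.5) = 0.5
  (((~R -> R) /\ ~(P /\ P)) -> ((~Q \/ ~P) /\ R)): 1 > 0.5, so result = 0.5
  ((((~R -> R) /\ ~(P /\ P)) -> ((~Q \/ ~P) /\ R)) \/ P) = max(0.5, 0) = 0.5
Checking all 27 assignments confirms none give a value below 0.50.

0.50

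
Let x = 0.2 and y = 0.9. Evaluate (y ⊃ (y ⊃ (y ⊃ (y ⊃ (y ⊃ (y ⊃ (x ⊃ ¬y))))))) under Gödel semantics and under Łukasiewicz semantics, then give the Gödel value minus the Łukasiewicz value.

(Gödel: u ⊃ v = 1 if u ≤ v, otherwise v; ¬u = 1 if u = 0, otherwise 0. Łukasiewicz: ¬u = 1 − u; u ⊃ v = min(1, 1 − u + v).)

Gödel evaluation:
  ¬y: Gödel ¬ of 0.9 = 0 (operand ≠ 0)
  (x ⊃ ¬y): 0.2 > 0, so result = 0
  (y ⊃ (x ⊃ ¬y)): 0.9 > 0, so result = 0
  (y ⊃ (y ⊃ (x ⊃ ¬y))): 0.9 > 0, so result = 0
  (y ⊃ (y ⊃ (y ⊃ (x ⊃ ¬y)))): 0.9 > 0, so result = 0
  (y ⊃ (y ⊃ (y ⊃ (y ⊃ (x ⊃ ¬y))))): 0.9 > 0, so result = 0
  (y ⊃ (y ⊃ (y ⊃ (y ⊃ (y ⊃ (x ⊃ ¬y)))))): 0.9 > 0, so result = 0
  (y ⊃ (y ⊃ (y ⊃ (y ⊃ (y ⊃ (y ⊃ (x ⊃ ¬y))))))): 0.9 > 0, so result = 0
  Gödel value = 0
Łukasiewicz evaluation:
  ¬y: Łukasiewicz ¬ gives 1 − 0.9 = 0.1
  (x ⊃ ¬y): min(1, 1 − 0.2 + 0.1) = 0.9
  (y ⊃ (x ⊃ ¬y)): min(1, 1 − 0.9 + 0.9) = 1
  (y ⊃ (y ⊃ (x ⊃ ¬y))): min(1, 1 − 0.9 + 1) = 1
  (y ⊃ (y ⊃ (y ⊃ (x ⊃ ¬y)))): min(1, 1 − 0.9 + 1) = 1
  (y ⊃ (y ⊃ (y ⊃ (y ⊃ (x ⊃ ¬y))))): min(1, 1 − 0.9 + 1) = 1
  (y ⊃ (y ⊃ (y ⊃ (y ⊃ (y ⊃ (x ⊃ ¬y)))))): min(1, 1 − 0.9 + 1) = 1
  (y ⊃ (y ⊃ (y ⊃ (y ⊃ (y ⊃ (y ⊃ (x ⊃ ¬y))))))): min(1, 1 − 0.9 + 1) = 1
  Łukasiewicz value = 1
Difference: 0 − 1 = -1.00

-1.00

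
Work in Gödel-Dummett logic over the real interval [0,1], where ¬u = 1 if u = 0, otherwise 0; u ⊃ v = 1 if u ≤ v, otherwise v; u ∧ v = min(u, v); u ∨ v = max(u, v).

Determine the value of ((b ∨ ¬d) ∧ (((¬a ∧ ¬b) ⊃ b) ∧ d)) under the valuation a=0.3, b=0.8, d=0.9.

0.80

¬d: Gödel ¬ of 0.9 = 0 (operand ≠ 0)
(b ∨ ¬d) = max(0.8, 0) = 0.8
¬a: Gödel ¬ of 0.3 = 0 (operand ≠ 0)
¬b: Gödel ¬ of 0.8 = 0 (operand ≠ 0)
(¬a ∧ ¬b) = min(0, 0) = 0
((¬a ∧ ¬b) ⊃ b): 0 ≤ 0.8, so result = 1
(((¬a ∧ ¬b) ⊃ b) ∧ d) = min(1, 0.9) = 0.9
((b ∨ ¬d) ∧ (((¬a ∧ ¬b) ⊃ b) ∧ d)) = min(0.8, 0.9) = 0.8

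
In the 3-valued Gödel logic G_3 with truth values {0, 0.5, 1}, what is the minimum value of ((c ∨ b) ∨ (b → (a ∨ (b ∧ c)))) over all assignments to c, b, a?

The minimum is attained at c = 0, b = 0.5, a = 0:
  (c ∨ b) = max(0, 0.5) = 0.5
  (b ∧ c) = min(0.5, 0) = 0
  (a ∨ (b ∧ c)) = max(0, 0) = 0
  (b → (a ∨ (b ∧ c))): 0.5 > 0, so result = 0
  ((c ∨ b) ∨ (b → (a ∨ (b ∧ c)))) = max(0.5, 0) = 0.5
Checking all 27 assignments confirms none give a value below 0.50.

0.50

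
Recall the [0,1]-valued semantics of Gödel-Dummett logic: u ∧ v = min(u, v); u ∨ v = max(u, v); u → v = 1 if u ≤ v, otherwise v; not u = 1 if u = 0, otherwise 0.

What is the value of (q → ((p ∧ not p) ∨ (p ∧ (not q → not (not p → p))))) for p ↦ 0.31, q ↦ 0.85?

0.31

not p: Gödel ¬ of 0.31 = 0 (operand ≠ 0)
(p ∧ not p) = min(0.31, 0) = 0
not q: Gödel ¬ of 0.85 = 0 (operand ≠ 0)
not p: Gödel ¬ of 0.31 = 0 (operand ≠ 0)
(not p → p): 0 ≤ 0.31, so result = 1
not (not p → p): Gödel ¬ of 1 = 0 (operand ≠ 0)
(not q → not (not p → p)): 0 ≤ 0, so result = 1
(p ∧ (not q → not (not p → p))) = min(0.31, 1) = 0.31
((p ∧ not p) ∨ (p ∧ (not q → not (not p → p)))) = max(0, 0.31) = 0.31
(q → ((p ∧ not p) ∨ (p ∧ (not q → not (not p → p))))): 0.85 > 0.31, so result = 0.31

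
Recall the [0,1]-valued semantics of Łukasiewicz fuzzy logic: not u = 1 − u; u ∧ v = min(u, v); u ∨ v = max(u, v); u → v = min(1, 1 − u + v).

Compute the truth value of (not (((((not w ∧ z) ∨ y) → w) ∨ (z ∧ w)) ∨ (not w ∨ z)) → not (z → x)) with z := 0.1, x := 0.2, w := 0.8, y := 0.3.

1.00

not w: Łukasiewicz ¬ gives 1 − 0.8 = 0.2
(not w ∧ z) = min(0.2, 0.1) = 0.1
((not w ∧ z) ∨ y) = max(0.1, 0.3) = 0.3
(((not w ∧ z) ∨ y) → w): min(1, 1 − 0.3 + 0.8) = 1
(z ∧ w) = min(0.1, 0.8) = 0.1
((((not w ∧ z) ∨ y) → w) ∨ (z ∧ w)) = max(1, 0.1) = 1
not w: Łukasiewicz ¬ gives 1 − 0.8 = 0.2
(not w ∨ z) = max(0.2, 0.1) = 0.2
(((((not w ∧ z) ∨ y) → w) ∨ (z ∧ w)) ∨ (not w ∨ z)) = max(1, 0.2) = 1
not (((((not w ∧ z) ∨ y) → w) ∨ (z ∧ w)) ∨ (not w ∨ z)): Łukasiewicz ¬ gives 1 − 1 = 0
(z → x): min(1, 1 − 0.1 + 0.2) = 1
not (z → x): Łukasiewicz ¬ gives 1 − 1 = 0
(not (((((not w ∧ z) ∨ y) → w) ∨ (z ∧ w)) ∨ (not w ∨ z)) → not (z → x)): min(1, 1 − 0 + 0) = 1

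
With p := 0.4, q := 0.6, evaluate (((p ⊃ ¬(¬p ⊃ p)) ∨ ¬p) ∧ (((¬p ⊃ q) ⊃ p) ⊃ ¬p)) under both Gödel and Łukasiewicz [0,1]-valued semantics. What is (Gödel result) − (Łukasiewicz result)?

-0.80

Gödel evaluation:
  ¬p: Gödel ¬ of 0.4 = 0 (operand ≠ 0)
  (¬p ⊃ p): 0 ≤ 0.4, so result = 1
  ¬(¬p ⊃ p): Gödel ¬ of 1 = 0 (operand ≠ 0)
  (p ⊃ ¬(¬p ⊃ p)): 0.4 > 0, so result = 0
  ¬p: Gödel ¬ of 0.4 = 0 (operand ≠ 0)
  ((p ⊃ ¬(¬p ⊃ p)) ∨ ¬p) = max(0, 0) = 0
  ¬p: Gödel ¬ of 0.4 = 0 (operand ≠ 0)
  (¬p ⊃ q): 0 ≤ 0.6, so result = 1
  ((¬p ⊃ q) ⊃ p): 1 > 0.4, so result = 0.4
  ¬p: Gödel ¬ of 0.4 = 0 (operand ≠ 0)
  (((¬p ⊃ q) ⊃ p) ⊃ ¬p): 0.4 > 0, so result = 0
  (((p ⊃ ¬(¬p ⊃ p)) ∨ ¬p) ∧ (((¬p ⊃ q) ⊃ p) ⊃ ¬p)) = min(0, 0) = 0
  Gödel value = 0
Łukasiewicz evaluation:
  ¬p: Łukasiewicz ¬ gives 1 − 0.4 = 0.6
  (¬p ⊃ p): min(1, 1 − 0.6 + 0.4) = 0.8
  ¬(¬p ⊃ p): Łukasiewicz ¬ gives 1 − 0.8 = 0.2
  (p ⊃ ¬(¬p ⊃ p)): min(1, 1 − 0.4 + 0.2) = 0.8
  ¬p: Łukasiewicz ¬ gives 1 − 0.4 = 0.6
  ((p ⊃ ¬(¬p ⊃ p)) ∨ ¬p) = max(0.8, 0.6) = 0.8
  ¬p: Łukasiewicz ¬ gives 1 − 0.4 = 0.6
  (¬p ⊃ q): min(1, 1 − 0.6 + 0.6) = 1
  ((¬p ⊃ q) ⊃ p): min(1, 1 − 1 + 0.4) = 0.4
  ¬p: Łukasiewicz ¬ gives 1 − 0.4 = 0.6
  (((¬p ⊃ q) ⊃ p) ⊃ ¬p): min(1, 1 − 0.4 + 0.6) = 1
  (((p ⊃ ¬(¬p ⊃ p)) ∨ ¬p) ∧ (((¬p ⊃ q) ⊃ p) ⊃ ¬p)) = min(0.8, 1) = 0.8
  Łukasiewicz value = 0.8
Difference: 0 − 0.8 = -0.80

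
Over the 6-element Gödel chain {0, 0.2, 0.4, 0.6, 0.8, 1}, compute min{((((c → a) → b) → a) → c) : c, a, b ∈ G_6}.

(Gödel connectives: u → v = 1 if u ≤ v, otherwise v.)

The minimum is attained at c = 0, a = 0, b = 0:
  (c → a): 0 ≤ 0, so result = 1
  ((c → a) → b): 1 > 0, so result = 0
  (((c → a) → b) → a): 0 ≤ 0, so result = 1
  ((((c → a) → b) → a) → c): 1 > 0, so result = 0
Checking all 216 assignments confirms none give a value below 0.00.

0.00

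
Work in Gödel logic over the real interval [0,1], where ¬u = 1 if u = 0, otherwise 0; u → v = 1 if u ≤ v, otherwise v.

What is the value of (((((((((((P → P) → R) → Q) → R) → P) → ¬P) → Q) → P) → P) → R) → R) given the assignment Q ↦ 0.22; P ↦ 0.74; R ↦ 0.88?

(P → P): 0.74 ≤ 0.74, so result = 1
((P → P) → R): 1 > 0.88, so result = 0.88
(((P → P) → R) → Q): 0.88 > 0.22, so result = 0.22
((((P → P) → R) → Q) → R): 0.22 ≤ 0.88, so result = 1
(((((P → P) → R) → Q) → R) → P): 1 > 0.74, so result = 0.74
¬P: Gödel ¬ of 0.74 = 0 (operand ≠ 0)
((((((P → P) → R) → Q) → R) → P) → ¬P): 0.74 > 0, so result = 0
(((((((P → P) → R) → Q) → R) → P) → ¬P) → Q): 0 ≤ 0.22, so result = 1
((((((((P → P) → R) → Q) → R) → P) → ¬P) → Q) → P): 1 > 0.74, so result = 0.74
(((((((((P → P) → R) → Q) → R) → P) → ¬P) → Q) → P) → P): 0.74 ≤ 0.74, so result = 1
((((((((((P → P) → R) → Q) → R) → P) → ¬P) → Q) → P) → P) → R): 1 > 0.88, so result = 0.88
(((((((((((P → P) → R) → Q) → R) → P) → ¬P) → Q) → P) → P) → R) → R): 0.88 ≤ 0.88, so result = 1

1.00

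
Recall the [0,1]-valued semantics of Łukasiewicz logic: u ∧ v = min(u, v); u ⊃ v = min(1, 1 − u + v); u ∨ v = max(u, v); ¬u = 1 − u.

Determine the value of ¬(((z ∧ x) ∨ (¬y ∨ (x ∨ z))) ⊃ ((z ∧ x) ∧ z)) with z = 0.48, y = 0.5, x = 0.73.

0.25

(z ∧ x) = min(0.48, 0.73) = 0.48
¬y: Łukasiewicz ¬ gives 1 − 0.5 = 0.5
(x ∨ z) = max(0.73, 0.48) = 0.73
(¬y ∨ (x ∨ z)) = max(0.5, 0.73) = 0.73
((z ∧ x) ∨ (¬y ∨ (x ∨ z))) = max(0.48, 0.73) = 0.73
(z ∧ x) = min(0.48, 0.73) = 0.48
((z ∧ x) ∧ z) = min(0.48, 0.48) = 0.48
(((z ∧ x) ∨ (¬y ∨ (x ∨ z))) ⊃ ((z ∧ x) ∧ z)): min(1, 1 − 0.73 + 0.48) = 0.75
¬(((z ∧ x) ∨ (¬y ∨ (x ∨ z))) ⊃ ((z ∧ x) ∧ z)): Łukasiewicz ¬ gives 1 − 0.75 = 0.25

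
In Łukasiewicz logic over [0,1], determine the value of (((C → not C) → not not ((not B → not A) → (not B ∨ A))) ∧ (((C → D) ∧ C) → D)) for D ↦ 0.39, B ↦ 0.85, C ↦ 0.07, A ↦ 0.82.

not C: Łukasiewicz ¬ gives 1 − 0.07 = 0.93
(C → not C): min(1, 1 − 0.07 + 0.93) = 1
not B: Łukasiewicz ¬ gives 1 − 0.85 = 0.15
not A: Łukasiewicz ¬ gives 1 − 0.82 = 0.18
(not B → not A): min(1, 1 − 0.15 + 0.18) = 1
not B: Łukasiewicz ¬ gives 1 − 0.85 = 0.15
(not B ∨ A) = max(0.15, 0.82) = 0.82
((not B → not A) → (not B ∨ A)): min(1, 1 − 1 + 0.82) = 0.82
not ((not B → not A) → (not B ∨ A)): Łukasiewicz ¬ gives 1 − 0.82 = 0.18
not not ((not B → not A) → (not B ∨ A)): Łukasiewicz ¬ gives 1 − 0.18 = 0.82
((C → not C) → not not ((not B → not A) → (not B ∨ A))): min(1, 1 − 1 + 0.82) = 0.82
(C → D): min(1, 1 − 0.07 + 0.39) = 1
((C → D) ∧ C) = min(1, 0.07) = 0.07
(((C → D) ∧ C) → D): min(1, 1 − 0.07 + 0.39) = 1
(((C → not C) → not not ((not B → not A) → (not B ∨ A))) ∧ (((C → D) ∧ C) → D)) = min(0.82, 1) = 0.82

0.82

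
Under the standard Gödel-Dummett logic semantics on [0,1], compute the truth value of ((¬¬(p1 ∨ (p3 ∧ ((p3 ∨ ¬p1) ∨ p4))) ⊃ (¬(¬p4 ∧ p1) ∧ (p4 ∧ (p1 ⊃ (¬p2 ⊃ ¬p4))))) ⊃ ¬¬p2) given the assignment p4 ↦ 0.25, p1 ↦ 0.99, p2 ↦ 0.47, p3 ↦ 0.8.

1.00

¬p1: Gödel ¬ of 0.99 = 0 (operand ≠ 0)
(p3 ∨ ¬p1) = max(0.8, 0) = 0.8
((p3 ∨ ¬p1) ∨ p4) = max(0.8, 0.25) = 0.8
(p3 ∧ ((p3 ∨ ¬p1) ∨ p4)) = min(0.8, 0.8) = 0.8
(p1 ∨ (p3 ∧ ((p3 ∨ ¬p1) ∨ p4))) = max(0.99, 0.8) = 0.99
¬(p1 ∨ (p3 ∧ ((p3 ∨ ¬p1) ∨ p4))): Gödel ¬ of 0.99 = 0 (operand ≠ 0)
¬¬(p1 ∨ (p3 ∧ ((p3 ∨ ¬p1) ∨ p4))): Gödel ¬ of 0 = 1 (operand is 0)
¬p4: Gödel ¬ of 0.25 = 0 (operand ≠ 0)
(¬p4 ∧ p1) = min(0, 0.99) = 0
¬(¬p4 ∧ p1): Gödel ¬ of 0 = 1 (operand is 0)
¬p2: Gödel ¬ of 0.47 = 0 (operand ≠ 0)
¬p4: Gödel ¬ of 0.25 = 0 (operand ≠ 0)
(¬p2 ⊃ ¬p4): 0 ≤ 0, so result = 1
(p1 ⊃ (¬p2 ⊃ ¬p4)): 0.99 ≤ 1, so result = 1
(p4 ∧ (p1 ⊃ (¬p2 ⊃ ¬p4))) = min(0.25, 1) = 0.25
(¬(¬p4 ∧ p1) ∧ (p4 ∧ (p1 ⊃ (¬p2 ⊃ ¬p4)))) = min(1, 0.25) = 0.25
(¬¬(p1 ∨ (p3 ∧ ((p3 ∨ ¬p1) ∨ p4))) ⊃ (¬(¬p4 ∧ p1) ∧ (p4 ∧ (p1 ⊃ (¬p2 ⊃ ¬p4))))): 1 > 0.25, so result = 0.25
¬p2: Gödel ¬ of 0.47 = 0 (operand ≠ 0)
¬¬p2: Gödel ¬ of 0 = 1 (operand is 0)
((¬¬(p1 ∨ (p3 ∧ ((p3 ∨ ¬p1) ∨ p4))) ⊃ (¬(¬p4 ∧ p1) ∧ (p4 ∧ (p1 ⊃ (¬p2 ⊃ ¬p4))))) ⊃ ¬¬p2): 0.25 ≤ 1, so result = 1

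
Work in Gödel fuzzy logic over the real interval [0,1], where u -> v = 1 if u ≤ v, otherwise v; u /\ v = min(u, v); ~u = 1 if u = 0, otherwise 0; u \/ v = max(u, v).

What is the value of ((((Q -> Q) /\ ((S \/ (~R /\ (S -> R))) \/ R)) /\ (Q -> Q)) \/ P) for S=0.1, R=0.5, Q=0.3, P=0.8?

0.80

(Q -> Q): 0.3 ≤ 0.3, so result = 1
~R: Gödel ¬ of 0.5 = 0 (operand ≠ 0)
(S -> R): 0.1 ≤ 0.5, so result = 1
(~R /\ (S -> R)) = min(0, 1) = 0
(S \/ (~R /\ (S -> R))) = max(0.1, 0) = 0.1
((S \/ (~R /\ (S -> R))) \/ R) = max(0.1, 0.5) = 0.5
((Q -> Q) /\ ((S \/ (~R /\ (S -> R))) \/ R)) = min(1, 0.5) = 0.5
(Q -> Q): 0.3 ≤ 0.3, so result = 1
(((Q -> Q) /\ ((S \/ (~R /\ (S -> R))) \/ R)) /\ (Q -> Q)) = min(0.5, 1) = 0.5
((((Q -> Q) /\ ((S \/ (~R /\ (S -> R))) \/ R)) /\ (Q -> Q)) \/ P) = max(0.5, 0.8) = 0.8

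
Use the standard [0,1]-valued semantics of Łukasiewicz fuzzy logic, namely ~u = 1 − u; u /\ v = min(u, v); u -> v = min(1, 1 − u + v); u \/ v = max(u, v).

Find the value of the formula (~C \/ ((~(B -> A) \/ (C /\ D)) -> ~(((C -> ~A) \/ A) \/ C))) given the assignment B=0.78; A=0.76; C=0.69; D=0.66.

~C: Łukasiewicz ¬ gives 1 − 0.69 = 0.31
(B -> A): min(1, 1 − 0.78 + 0.76) = 0.98
~(B -> A): Łukasiewicz ¬ gives 1 − 0.98 = 0.02
(C /\ D) = min(0.69, 0.66) = 0.66
(~(B -> A) \/ (C /\ D)) = max(0.02, 0.66) = 0.66
~A: Łukasiewicz ¬ gives 1 − 0.76 = 0.24
(C -> ~A): min(1, 1 − 0.69 + 0.24) = 0.55
((C -> ~A) \/ A) = max(0.55, 0.76) = 0.76
(((C -> ~A) \/ A) \/ C) = max(0.76, 0.69) = 0.76
~(((C -> ~A) \/ A) \/ C): Łukasiewicz ¬ gives 1 − 0.76 = 0.24
((~(B -> A) \/ (C /\ D)) -> ~(((C -> ~A) \/ A) \/ C)): min(1, 1 − 0.66 + 0.24) = 0.58
(~C \/ ((~(B -> A) \/ (C /\ D)) -> ~(((C -> ~A) \/ A) \/ C))) = max(0.31, 0.58) = 0.58

0.58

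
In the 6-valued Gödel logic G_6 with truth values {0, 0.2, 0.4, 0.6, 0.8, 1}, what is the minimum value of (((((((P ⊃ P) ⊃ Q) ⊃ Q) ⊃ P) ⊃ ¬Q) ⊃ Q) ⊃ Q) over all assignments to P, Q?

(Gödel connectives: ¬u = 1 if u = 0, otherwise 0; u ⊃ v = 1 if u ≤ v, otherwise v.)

0.20

The minimum is attained at P = 0.2, Q = 0.2:
  (P ⊃ P): 0.2 ≤ 0.2, so result = 1
  ((P ⊃ P) ⊃ Q): 1 > 0.2, so result = 0.2
  (((P ⊃ P) ⊃ Q) ⊃ Q): 0.2 ≤ 0.2, so result = 1
  ((((P ⊃ P) ⊃ Q) ⊃ Q) ⊃ P): 1 > 0.2, so result = 0.2
  ¬Q: Gödel ¬ of 0.2 = 0 (operand ≠ 0)
  (((((P ⊃ P) ⊃ Q) ⊃ Q) ⊃ P) ⊃ ¬Q): 0.2 > 0, so result = 0
  ((((((P ⊃ P) ⊃ Q) ⊃ Q) ⊃ P) ⊃ ¬Q) ⊃ Q): 0 ≤ 0.2, so result = 1
  (((((((P ⊃ P) ⊃ Q) ⊃ Q) ⊃ P) ⊃ ¬Q) ⊃ Q) ⊃ Q): 1 > 0.2, so result = 0.2
Checking all 36 assignments confirms none give a value below 0.20.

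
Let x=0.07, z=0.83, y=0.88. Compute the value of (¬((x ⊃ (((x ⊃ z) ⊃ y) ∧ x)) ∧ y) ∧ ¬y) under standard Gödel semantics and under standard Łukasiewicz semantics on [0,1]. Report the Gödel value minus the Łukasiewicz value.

Gödel evaluation:
  (x ⊃ z): 0.07 ≤ 0.83, so result = 1
  ((x ⊃ z) ⊃ y): 1 > 0.88, so result = 0.88
  (((x ⊃ z) ⊃ y) ∧ x) = min(0.88, 0.07) = 0.07
  (x ⊃ (((x ⊃ z) ⊃ y) ∧ x)): 0.07 ≤ 0.07, so result = 1
  ((x ⊃ (((x ⊃ z) ⊃ y) ∧ x)) ∧ y) = min(1, 0.88) = 0.88
  ¬((x ⊃ (((x ⊃ z) ⊃ y) ∧ x)) ∧ y): Gödel ¬ of 0.88 = 0 (operand ≠ 0)
  ¬y: Gödel ¬ of 0.88 = 0 (operand ≠ 0)
  (¬((x ⊃ (((x ⊃ z) ⊃ y) ∧ x)) ∧ y) ∧ ¬y) = min(0, 0) = 0
  Gödel value = 0
Łukasiewicz evaluation:
  (x ⊃ z): min(1, 1 − 0.07 + 0.83) = 1
  ((x ⊃ z) ⊃ y): min(1, 1 − 1 + 0.88) = 0.88
  (((x ⊃ z) ⊃ y) ∧ x) = min(0.88, 0.07) = 0.07
  (x ⊃ (((x ⊃ z) ⊃ y) ∧ x)): min(1, 1 − 0.07 + 0.07) = 1
  ((x ⊃ (((x ⊃ z) ⊃ y) ∧ x)) ∧ y) = min(1, 0.88) = 0.88
  ¬((x ⊃ (((x ⊃ z) ⊃ y) ∧ x)) ∧ y): Łukasiewicz ¬ gives 1 − 0.88 = 0.12
  ¬y: Łukasiewicz ¬ gives 1 − 0.88 = 0.12
  (¬((x ⊃ (((x ⊃ z) ⊃ y) ∧ x)) ∧ y) ∧ ¬y) = min(0.12, 0.12) = 0.12
  Łukasiewicz value = 0.12
Difference: 0 − 0.12 = -0.12

-0.12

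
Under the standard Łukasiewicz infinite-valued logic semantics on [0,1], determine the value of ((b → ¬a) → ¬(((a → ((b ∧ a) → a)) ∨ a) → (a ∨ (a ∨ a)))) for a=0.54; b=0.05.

¬a: Łukasiewicz ¬ gives 1 − 0.54 = 0.46
(b → ¬a): min(1, 1 − 0.05 + 0.46) = 1
(b ∧ a) = min(0.05, 0.54) = 0.05
((b ∧ a) → a): min(1, 1 − 0.05 + 0.54) = 1
(a → ((b ∧ a) → a)): min(1, 1 − 0.54 + 1) = 1
((a → ((b ∧ a) → a)) ∨ a) = max(1, 0.54) = 1
(a ∨ a) = max(0.54, 0.54) = 0.54
(a ∨ (a ∨ a)) = max(0.54, 0.54) = 0.54
(((a → ((b ∧ a) → a)) ∨ a) → (a ∨ (a ∨ a))): min(1, 1 − 1 + 0.54) = 0.54
¬(((a → ((b ∧ a) → a)) ∨ a) → (a ∨ (a ∨ a))): Łukasiewicz ¬ gives 1 − 0.54 = 0.46
((b → ¬a) → ¬(((a → ((b ∧ a) → a)) ∨ a) → (a ∨ (a ∨ a)))): min(1, 1 − 1 + 0.46) = 0.46

0.46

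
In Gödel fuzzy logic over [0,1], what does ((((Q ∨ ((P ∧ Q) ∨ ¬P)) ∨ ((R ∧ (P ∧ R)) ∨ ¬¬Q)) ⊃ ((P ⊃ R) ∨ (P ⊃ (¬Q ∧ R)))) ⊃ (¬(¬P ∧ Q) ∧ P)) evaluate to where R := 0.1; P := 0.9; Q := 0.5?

1.00

(P ∧ Q) = min(0.9, 0.5) = 0.5
¬P: Gödel ¬ of 0.9 = 0 (operand ≠ 0)
((P ∧ Q) ∨ ¬P) = max(0.5, 0) = 0.5
(Q ∨ ((P ∧ Q) ∨ ¬P)) = max(0.5, 0.5) = 0.5
(P ∧ R) = min(0.9, 0.1) = 0.1
(R ∧ (P ∧ R)) = min(0.1, 0.1) = 0.1
¬Q: Gödel ¬ of 0.5 = 0 (operand ≠ 0)
¬¬Q: Gödel ¬ of 0 = 1 (operand is 0)
((R ∧ (P ∧ R)) ∨ ¬¬Q) = max(0.1, 1) = 1
((Q ∨ ((P ∧ Q) ∨ ¬P)) ∨ ((R ∧ (P ∧ R)) ∨ ¬¬Q)) = max(0.5, 1) = 1
(P ⊃ R): 0.9 > 0.1, so result = 0.1
¬Q: Gödel ¬ of 0.5 = 0 (operand ≠ 0)
(¬Q ∧ R) = min(0, 0.1) = 0
(P ⊃ (¬Q ∧ R)): 0.9 > 0, so result = 0
((P ⊃ R) ∨ (P ⊃ (¬Q ∧ R))) = max(0.1, 0) = 0.1
(((Q ∨ ((P ∧ Q) ∨ ¬P)) ∨ ((R ∧ (P ∧ R)) ∨ ¬¬Q)) ⊃ ((P ⊃ R) ∨ (P ⊃ (¬Q ∧ R)))): 1 > 0.1, so result = 0.1
¬P: Gödel ¬ of 0.9 = 0 (operand ≠ 0)
(¬P ∧ Q) = min(0, 0.5) = 0
¬(¬P ∧ Q): Gödel ¬ of 0 = 1 (operand is 0)
(¬(¬P ∧ Q) ∧ P) = min(1, 0.9) = 0.9
((((Q ∨ ((P ∧ Q) ∨ ¬P)) ∨ ((R ∧ (P ∧ R)) ∨ ¬¬Q)) ⊃ ((P ⊃ R) ∨ (P ⊃ (¬Q ∧ R)))) ⊃ (¬(¬P ∧ Q) ∧ P)): 0.1 ≤ 0.9, so result = 1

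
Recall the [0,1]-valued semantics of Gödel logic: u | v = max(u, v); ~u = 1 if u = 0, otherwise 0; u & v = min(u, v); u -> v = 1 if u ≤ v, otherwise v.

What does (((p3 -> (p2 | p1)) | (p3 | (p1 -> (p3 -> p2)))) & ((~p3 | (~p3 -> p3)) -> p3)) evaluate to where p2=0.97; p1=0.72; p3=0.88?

0.88

(p2 | p1) = max(0.97, 0.72) = 0.97
(p3 -> (p2 | p1)): 0.88 ≤ 0.97, so result = 1
(p3 -> p2): 0.88 ≤ 0.97, so result = 1
(p1 -> (p3 -> p2)): 0.72 ≤ 1, so result = 1
(p3 | (p1 -> (p3 -> p2))) = max(0.88, 1) = 1
((p3 -> (p2 | p1)) | (p3 | (p1 -> (p3 -> p2)))) = max(1, 1) = 1
~p3: Gödel ¬ of 0.88 = 0 (operand ≠ 0)
~p3: Gödel ¬ of 0.88 = 0 (operand ≠ 0)
(~p3 -> p3): 0 ≤ 0.88, so result = 1
(~p3 | (~p3 -> p3)) = max(0, 1) = 1
((~p3 | (~p3 -> p3)) -> p3): 1 > 0.88, so result = 0.88
(((p3 -> (p2 | p1)) | (p3 | (p1 -> (p3 -> p2)))) & ((~p3 | (~p3 -> p3)) -> p3)) = min(1, 0.88) = 0.88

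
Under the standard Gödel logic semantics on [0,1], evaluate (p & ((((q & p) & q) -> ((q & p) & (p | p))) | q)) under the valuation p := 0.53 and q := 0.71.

(q & p) = min(0.71, 0.53) = 0.53
((q & p) & q) = min(0.53, 0.71) = 0.53
(q & p) = min(0.71, 0.53) = 0.53
(p | p) = max(0.53, 0.53) = 0.53
((q & p) & (p | p)) = min(0.53, 0.53) = 0.53
(((q & p) & q) -> ((q & p) & (p | p))): 0.53 ≤ 0.53, so result = 1
((((q & p) & q) -> ((q & p) & (p | p))) | q) = max(1, 0.71) = 1
(p & ((((q & p) & q) -> ((q & p) & (p | p))) | q)) = min(0.53, 1) = 0.53

0.53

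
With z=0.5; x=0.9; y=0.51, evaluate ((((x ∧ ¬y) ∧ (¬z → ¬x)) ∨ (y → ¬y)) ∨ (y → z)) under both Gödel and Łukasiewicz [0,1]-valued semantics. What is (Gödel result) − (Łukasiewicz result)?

-0.49

Gödel evaluation:
  ¬y: Gödel ¬ of 0.51 = 0 (operand ≠ 0)
  (x ∧ ¬y) = min(0.9, 0) = 0
  ¬z: Gödel ¬ of 0.5 = 0 (operand ≠ 0)
  ¬x: Gödel ¬ of 0.9 = 0 (operand ≠ 0)
  (¬z → ¬x): 0 ≤ 0, so result = 1
  ((x ∧ ¬y) ∧ (¬z → ¬x)) = min(0, 1) = 0
  ¬y: Gödel ¬ of 0.51 = 0 (operand ≠ 0)
  (y → ¬y): 0.51 > 0, so result = 0
  (((x ∧ ¬y) ∧ (¬z → ¬x)) ∨ (y → ¬y)) = max(0, 0) = 0
  (y → z): 0.51 > 0.5, so result = 0.5
  ((((x ∧ ¬y) ∧ (¬z → ¬x)) ∨ (y → ¬y)) ∨ (y → z)) = max(0, 0.5) = 0.5
  Gödel value = 0.5
Łukasiewicz evaluation:
  ¬y: Łukasiewicz ¬ gives 1 − 0.51 = 0.49
  (x ∧ ¬y) = min(0.9, 0.49) = 0.49
  ¬z: Łukasiewicz ¬ gives 1 − 0.5 = 0.5
  ¬x: Łukasiewicz ¬ gives 1 − 0.9 = 0.1
  (¬z → ¬x): min(1, 1 − 0.5 + 0.1) = 0.6
  ((x ∧ ¬y) ∧ (¬z → ¬x)) = min(0.49, 0.6) = 0.49
  ¬y: Łukasiewicz ¬ gives 1 − 0.51 = 0.49
  (y → ¬y): min(1, 1 − 0.51 + 0.49) = 0.98
  (((x ∧ ¬y) ∧ (¬z → ¬x)) ∨ (y → ¬y)) = max(0.49, 0.98) = 0.98
  (y → z): min(1, 1 − 0.51 + 0.5) = 0.99
  ((((x ∧ ¬y) ∧ (¬z → ¬x)) ∨ (y → ¬y)) ∨ (y → z)) = max(0.98, 0.99) = 0.99
  Łukasiewicz value = 0.99
Difference: 0.5 − 0.99 = -0.49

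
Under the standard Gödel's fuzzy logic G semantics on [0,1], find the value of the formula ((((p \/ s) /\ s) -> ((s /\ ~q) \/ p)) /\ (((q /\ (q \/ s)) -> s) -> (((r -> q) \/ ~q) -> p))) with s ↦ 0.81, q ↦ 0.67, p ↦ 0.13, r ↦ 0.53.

0.13

(p \/ s) = max(0.13, 0.81) = 0.81
((p \/ s) /\ s) = min(0.81, 0.81) = 0.81
~q: Gödel ¬ of 0.67 = 0 (operand ≠ 0)
(s /\ ~q) = min(0.81, 0) = 0
((s /\ ~q) \/ p) = max(0, 0.13) = 0.13
(((p \/ s) /\ s) -> ((s /\ ~q) \/ p)): 0.81 > 0.13, so result = 0.13
(q \/ s) = max(0.67, 0.81) = 0.81
(q /\ (q \/ s)) = min(0.67, 0.81) = 0.67
((q /\ (q \/ s)) -> s): 0.67 ≤ 0.81, so result = 1
(r -> q): 0.53 ≤ 0.67, so result = 1
~q: Gödel ¬ of 0.67 = 0 (operand ≠ 0)
((r -> q) \/ ~q) = max(1, 0) = 1
(((r -> q) \/ ~q) -> p): 1 > 0.13, so result = 0.13
(((q /\ (q \/ s)) -> s) -> (((r -> q) \/ ~q) -> p)): 1 > 0.13, so result = 0.13
((((p \/ s) /\ s) -> ((s /\ ~q) \/ p)) /\ (((q /\ (q \/ s)) -> s) -> (((r -> q) \/ ~q) -> p))) = min(0.13, 0.13) = 0.13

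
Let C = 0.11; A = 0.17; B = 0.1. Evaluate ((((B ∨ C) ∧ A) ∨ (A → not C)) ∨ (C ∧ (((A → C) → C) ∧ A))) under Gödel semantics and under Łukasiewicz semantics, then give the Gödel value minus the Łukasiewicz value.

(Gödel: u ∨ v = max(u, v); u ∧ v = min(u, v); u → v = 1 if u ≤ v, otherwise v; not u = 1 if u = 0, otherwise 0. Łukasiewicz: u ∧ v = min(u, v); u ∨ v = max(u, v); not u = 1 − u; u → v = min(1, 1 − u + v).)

-0.89

Gödel evaluation:
  (B ∨ C) = max(0.1, 0.11) = 0.11
  ((B ∨ C) ∧ A) = min(0.11, 0.17) = 0.11
  not C: Gödel ¬ of 0.11 = 0 (operand ≠ 0)
  (A → not C): 0.17 > 0, so result = 0
  (((B ∨ C) ∧ A) ∨ (A → not C)) = max(0.11, 0) = 0.11
  (A → C): 0.17 > 0.11, so result = 0.11
  ((A → C) → C): 0.11 ≤ 0.11, so result = 1
  (((A → C) → C) ∧ A) = min(1, 0.17) = 0.17
  (C ∧ (((A → C) → C) ∧ A)) = min(0.11, 0.17) = 0.11
  ((((B ∨ C) ∧ A) ∨ (A → not C)) ∨ (C ∧ (((A → C) → C) ∧ A))) = max(0.11, 0.11) = 0.11
  Gödel value = 0.11
Łukasiewicz evaluation:
  (B ∨ C) = max(0.1, 0.11) = 0.11
  ((B ∨ C) ∧ A) = min(0.11, 0.17) = 0.11
  not C: Łukasiewicz ¬ gives 1 − 0.11 = 0.89
  (A → not C): min(1, 1 − 0.17 + 0.89) = 1
  (((B ∨ C) ∧ A) ∨ (A → not C)) = max(0.11, 1) = 1
  (A → C): min(1, 1 − 0.17 + 0.11) = 0.94
  ((A → C) → C): min(1, 1 − 0.94 + 0.11) = 0.17
  (((A → C) → C) ∧ A) = min(0.17, 0.17) = 0.17
  (C ∧ (((A → C) → C) ∧ A)) = min(0.11, 0.17) = 0.11
  ((((B ∨ C) ∧ A) ∨ (A → not C)) ∨ (C ∧ (((A → C) → C) ∧ A))) = max(1, 0.11) = 1
  Łukasiewicz value = 1
Difference: 0.11 − 1 = -0.89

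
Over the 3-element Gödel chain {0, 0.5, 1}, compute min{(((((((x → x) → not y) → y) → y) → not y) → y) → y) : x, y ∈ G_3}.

The minimum is attained at x = 0, y = 0.5:
  (x → x): 0 ≤ 0, so result = 1
  not y: Gödel ¬ of 0.5 = 0 (operand ≠ 0)
  ((x → x) → not y): 1 > 0, so result = 0
  (((x → x) → not y) → y): 0 ≤ 0.5, so result = 1
  ((((x → x) → not y) → y) → y): 1 > 0.5, so result = 0.5
  not y: Gödel ¬ of 0.5 = 0 (operand ≠ 0)
  (((((x → x) → not y) → y) → y) → not y): 0.5 > 0, so result = 0
  ((((((x → x) → not y) → y) → y) → not y) → y): 0 ≤ 0.5, so result = 1
  (((((((x → x) → not y) → y) → y) → not y) → y) → y): 1 > 0.5, so result = 0.5
Checking all 9 assignments confirms none give a value below 0.50.

0.50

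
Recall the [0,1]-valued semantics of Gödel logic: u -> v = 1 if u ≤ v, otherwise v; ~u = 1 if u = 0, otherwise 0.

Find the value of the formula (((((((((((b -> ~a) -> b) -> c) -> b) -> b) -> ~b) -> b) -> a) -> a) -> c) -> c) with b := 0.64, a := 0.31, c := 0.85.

~a: Gödel ¬ of 0.31 = 0 (operand ≠ 0)
(b -> ~a): 0.64 > 0, so result = 0
((b -> ~a) -> b): 0 ≤ 0.64, so result = 1
(((b -> ~a) -> b) -> c): 1 > 0.85, so result = 0.85
((((b -> ~a) -> b) -> c) -> b): 0.85 > 0.64, so result = 0.64
(((((b -> ~a) -> b) -> c) -> b) -> b): 0.64 ≤ 0.64, so result = 1
~b: Gödel ¬ of 0.64 = 0 (operand ≠ 0)
((((((b -> ~a) -> b) -> c) -> b) -> b) -> ~b): 1 > 0, so result = 0
(((((((b -> ~a) -> b) -> c) -> b) -> b) -> ~b) -> b): 0 ≤ 0.64, so result = 1
((((((((b -> ~a) -> b) -> c) -> b) -> b) -> ~b) -> b) -> a): 1 > 0.31, so result = 0.31
(((((((((b -> ~a) -> b) -> c) -> b) -> b) -> ~b) -> b) -> a) -> a): 0.31 ≤ 0.31, so result = 1
((((((((((b -> ~a) -> b) -> c) -> b) -> b) -> ~b) -> b) -> a) -> a) -> c): 1 > 0.85, so result = 0.85
(((((((((((b -> ~a) -> b) -> c) -> b) -> b) -> ~b) -> b) -> a) -> a) -> c) -> c): 0.85 ≤ 0.85, so result = 1

1.00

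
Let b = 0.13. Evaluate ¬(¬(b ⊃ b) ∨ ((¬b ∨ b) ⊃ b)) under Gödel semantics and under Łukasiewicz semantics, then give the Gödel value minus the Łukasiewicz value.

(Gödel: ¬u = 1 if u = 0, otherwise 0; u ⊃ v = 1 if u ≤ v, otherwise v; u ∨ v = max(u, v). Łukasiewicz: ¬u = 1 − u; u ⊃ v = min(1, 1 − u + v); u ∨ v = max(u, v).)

Gödel evaluation:
  (b ⊃ b): 0.13 ≤ 0.13, so result = 1
  ¬(b ⊃ b): Gödel ¬ of 1 = 0 (operand ≠ 0)
  ¬b: Gödel ¬ of 0.13 = 0 (operand ≠ 0)
  (¬b ∨ b) = max(0, 0.13) = 0.13
  ((¬b ∨ b) ⊃ b): 0.13 ≤ 0.13, so result = 1
  (¬(b ⊃ b) ∨ ((¬b ∨ b) ⊃ b)) = max(0, 1) = 1
  ¬(¬(b ⊃ b) ∨ ((¬b ∨ b) ⊃ b)): Gödel ¬ of 1 = 0 (operand ≠ 0)
  Gödel value = 0
Łukasiewicz evaluation:
  (b ⊃ b): min(1, 1 − 0.13 + 0.13) = 1
  ¬(b ⊃ b): Łukasiewicz ¬ gives 1 − 1 = 0
  ¬b: Łukasiewicz ¬ gives 1 − 0.13 = 0.87
  (¬b ∨ b) = max(0.87, 0.13) = 0.87
  ((¬b ∨ b) ⊃ b): min(1, 1 − 0.87 + 0.13) = 0.26
  (¬(b ⊃ b) ∨ ((¬b ∨ b) ⊃ b)) = max(0, 0.26) = 0.26
  ¬(¬(b ⊃ b) ∨ ((¬b ∨ b) ⊃ b)): Łukasiewicz ¬ gives 1 − 0.26 = 0.74
  Łukasiewicz value = 0.74
Difference: 0 − 0.74 = -0.74

-0.74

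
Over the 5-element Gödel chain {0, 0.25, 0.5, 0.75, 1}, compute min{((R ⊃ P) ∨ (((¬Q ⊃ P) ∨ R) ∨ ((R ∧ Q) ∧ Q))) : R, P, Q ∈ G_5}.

The minimum is attained at R = 0.25, P = 0, Q = 0:
  (R ⊃ P): 0.25 > 0, so result = 0
  ¬Q: Gödel ¬ of 0 = 1 (operand is 0)
  (¬Q ⊃ P): 1 > 0, so result = 0
  ((¬Q ⊃ P) ∨ R) = max(0, 0.25) = 0.25
  (R ∧ Q) = min(0.25, 0) = 0
  ((R ∧ Q) ∧ Q) = min(0, 0) = 0
  (((¬Q ⊃ P) ∨ R) ∨ ((R ∧ Q) ∧ Q)) = max(0.25, 0) = 0.25
  ((R ⊃ P) ∨ (((¬Q ⊃ P) ∨ R) ∨ ((R ∧ Q) ∧ Q))) = max(0, 0.25) = 0.25
Checking all 125 assignments confirms none give a value below 0.25.

0.25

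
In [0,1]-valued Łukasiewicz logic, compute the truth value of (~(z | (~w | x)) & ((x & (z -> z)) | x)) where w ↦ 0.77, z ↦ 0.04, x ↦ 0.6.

0.40

~w: Łukasiewicz ¬ gives 1 − 0.77 = 0.23
(~w | x) = max(0.23, 0.6) = 0.6
(z | (~w | x)) = max(0.04, 0.6) = 0.6
~(z | (~w | x)): Łukasiewicz ¬ gives 1 − 0.6 = 0.4
(z -> z): min(1, 1 − 0.04 + 0.04) = 1
(x & (z -> z)) = min(0.6, 1) = 0.6
((x & (z -> z)) | x) = max(0.6, 0.6) = 0.6
(~(z | (~w | x)) & ((x & (z -> z)) | x)) = min(0.4, 0.6) = 0.4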